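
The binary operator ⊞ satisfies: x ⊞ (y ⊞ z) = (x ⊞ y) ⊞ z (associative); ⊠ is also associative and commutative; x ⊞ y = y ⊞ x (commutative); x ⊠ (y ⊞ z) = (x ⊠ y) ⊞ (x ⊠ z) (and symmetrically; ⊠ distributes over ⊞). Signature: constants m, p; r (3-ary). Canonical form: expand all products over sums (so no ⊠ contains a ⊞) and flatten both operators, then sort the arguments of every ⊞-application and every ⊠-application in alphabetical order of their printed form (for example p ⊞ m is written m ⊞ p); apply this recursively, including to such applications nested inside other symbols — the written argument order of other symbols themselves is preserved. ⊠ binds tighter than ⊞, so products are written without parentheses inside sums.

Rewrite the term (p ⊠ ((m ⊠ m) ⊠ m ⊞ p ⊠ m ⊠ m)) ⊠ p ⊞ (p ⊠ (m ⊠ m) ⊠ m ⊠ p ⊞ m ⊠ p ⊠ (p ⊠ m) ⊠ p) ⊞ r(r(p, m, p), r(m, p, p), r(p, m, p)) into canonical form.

Answer: m ⊠ m ⊠ m ⊠ p ⊠ p ⊞ m ⊠ m ⊠ m ⊠ p ⊠ p ⊞ m ⊠ m ⊠ p ⊠ p ⊠ p ⊞ m ⊠ m ⊠ p ⊠ p ⊠ p ⊞ r(r(p, m, p), r(m, p, p), r(p, m, p))

Derivation:
Expand products over sums:  m ⊠ m ⊠ m ⊠ p ⊠ p ⊞ m ⊠ m ⊠ p ⊠ p ⊠ p ⊞ m ⊠ m ⊠ m ⊠ p ⊠ p ⊞ m ⊠ m ⊠ p ⊠ p ⊠ p ⊞ r(r(p, m, p), r(m, p, p), r(p, m, p))
Sort arguments:  m ⊠ m ⊠ m ⊠ p ⊠ p ⊞ m ⊠ m ⊠ m ⊠ p ⊠ p ⊞ m ⊠ m ⊠ p ⊠ p ⊠ p ⊞ m ⊠ m ⊠ p ⊠ p ⊠ p ⊞ r(r(p, m, p), r(m, p, p), r(p, m, p))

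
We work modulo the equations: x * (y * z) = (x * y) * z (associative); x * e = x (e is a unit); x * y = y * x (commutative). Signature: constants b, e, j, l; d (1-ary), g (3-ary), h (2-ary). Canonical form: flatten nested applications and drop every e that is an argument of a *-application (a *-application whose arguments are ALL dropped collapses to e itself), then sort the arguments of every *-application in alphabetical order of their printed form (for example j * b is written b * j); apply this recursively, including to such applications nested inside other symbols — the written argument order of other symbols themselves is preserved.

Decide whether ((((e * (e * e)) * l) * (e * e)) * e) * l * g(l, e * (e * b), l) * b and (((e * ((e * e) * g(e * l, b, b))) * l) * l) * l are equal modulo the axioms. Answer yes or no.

Answer: no — b * g(l, b, l) * l * l vs g(l, b, b) * l * l * l

Derivation:
Left:  ((((e * (e * e)) * l) * (e * e)) * e) * l * g(l, e * (e * b), l) * b
  Un-nest:  e * e * e * l * e * e * e * l * g(l, e * (e * b), l) * b
  Canonicalize subterm:  g(l, e * (e * b), l)  →  g(l, b, l)
  Drop the unit:  drop e (×6)
  Sort arguments:  b * g(l, b, l) * l * l
Right:  (((e * ((e * e) * g(e * l, b, b))) * l) * l) * l
  Merge nested applications:  e * e * e * g(e * l, b, b) * l * l * l
  Inside:  g(e * l, b, b)  →  g(l, b, b)
  Units out:  drop e (×3)
  Sort arguments:  g(l, b, b) * l * l * l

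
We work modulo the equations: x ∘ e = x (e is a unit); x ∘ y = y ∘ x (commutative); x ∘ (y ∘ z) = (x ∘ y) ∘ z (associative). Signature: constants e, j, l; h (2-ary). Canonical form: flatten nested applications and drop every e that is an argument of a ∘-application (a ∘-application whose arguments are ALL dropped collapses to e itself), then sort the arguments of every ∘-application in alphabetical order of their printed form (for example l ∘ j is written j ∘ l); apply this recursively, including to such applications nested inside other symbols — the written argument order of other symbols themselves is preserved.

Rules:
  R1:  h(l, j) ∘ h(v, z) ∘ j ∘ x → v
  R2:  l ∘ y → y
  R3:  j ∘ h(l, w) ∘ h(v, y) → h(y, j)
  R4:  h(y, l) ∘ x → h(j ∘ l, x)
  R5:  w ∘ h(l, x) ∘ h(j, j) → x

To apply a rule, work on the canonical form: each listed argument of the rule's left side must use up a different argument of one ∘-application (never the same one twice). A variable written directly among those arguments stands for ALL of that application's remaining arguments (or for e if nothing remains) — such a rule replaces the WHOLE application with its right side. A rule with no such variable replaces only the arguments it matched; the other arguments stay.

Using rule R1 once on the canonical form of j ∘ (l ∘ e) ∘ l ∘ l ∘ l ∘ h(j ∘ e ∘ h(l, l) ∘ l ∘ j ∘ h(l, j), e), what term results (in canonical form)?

Canonical form:  h(h(l, j) ∘ h(l, l) ∘ j ∘ j ∘ l, e) ∘ j ∘ l ∘ l ∘ l ∘ l
Match R1:  consume h(l, j), h(l, l), j;  v := l, x := j ∘ l, z := l
Every leftover argument binds to the variable; the entire application is replaced.
New term:  h(l, e) ∘ j ∘ l ∘ l ∘ l ∘ l

Answer: h(l, e) ∘ j ∘ l ∘ l ∘ l ∘ l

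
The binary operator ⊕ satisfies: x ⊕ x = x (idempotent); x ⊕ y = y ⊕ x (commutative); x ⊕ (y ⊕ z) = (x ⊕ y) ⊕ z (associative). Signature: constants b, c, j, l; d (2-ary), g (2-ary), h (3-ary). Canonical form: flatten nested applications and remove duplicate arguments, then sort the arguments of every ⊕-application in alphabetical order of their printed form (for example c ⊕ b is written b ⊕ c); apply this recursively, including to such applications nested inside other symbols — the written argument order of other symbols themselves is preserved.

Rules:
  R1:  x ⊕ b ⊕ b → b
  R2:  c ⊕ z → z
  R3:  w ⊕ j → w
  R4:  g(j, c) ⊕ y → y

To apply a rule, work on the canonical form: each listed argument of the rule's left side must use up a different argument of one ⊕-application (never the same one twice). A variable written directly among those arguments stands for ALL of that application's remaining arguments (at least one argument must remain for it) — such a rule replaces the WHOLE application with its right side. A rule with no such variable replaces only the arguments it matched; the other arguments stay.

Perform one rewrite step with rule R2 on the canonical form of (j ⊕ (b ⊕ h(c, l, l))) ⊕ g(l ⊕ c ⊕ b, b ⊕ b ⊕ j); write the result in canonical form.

Answer: b ⊕ g(b ⊕ l, b ⊕ j) ⊕ h(c, l, l) ⊕ j

Derivation:
Canonical form:  b ⊕ g(b ⊕ c ⊕ l, b ⊕ j) ⊕ h(c, l, l) ⊕ j
Match R2:  consume c;  z := b ⊕ l
The variable takes the whole remainder — replace the entire application.
Giving:  b ⊕ g(b ⊕ l, b ⊕ j) ⊕ h(c, l, l) ⊕ j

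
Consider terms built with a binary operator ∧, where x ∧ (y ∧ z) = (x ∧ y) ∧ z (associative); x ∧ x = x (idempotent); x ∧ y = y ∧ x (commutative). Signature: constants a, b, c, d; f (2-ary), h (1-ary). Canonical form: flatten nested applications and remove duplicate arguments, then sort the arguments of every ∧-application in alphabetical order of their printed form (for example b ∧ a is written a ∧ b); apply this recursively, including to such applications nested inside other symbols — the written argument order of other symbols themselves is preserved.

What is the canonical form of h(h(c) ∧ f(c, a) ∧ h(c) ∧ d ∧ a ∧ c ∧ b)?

Focus inside:  h(c) ∧ f(c, a) ∧ h(c) ∧ d ∧ a ∧ c ∧ b
Drop duplicates:  drop duplicate h(c)
Sort arguments:  a ∧ b ∧ c ∧ d ∧ f(c, a) ∧ h(c)
Rebuild:  h(a ∧ b ∧ c ∧ d ∧ f(c, a) ∧ h(c))

Answer: h(a ∧ b ∧ c ∧ d ∧ f(c, a) ∧ h(c))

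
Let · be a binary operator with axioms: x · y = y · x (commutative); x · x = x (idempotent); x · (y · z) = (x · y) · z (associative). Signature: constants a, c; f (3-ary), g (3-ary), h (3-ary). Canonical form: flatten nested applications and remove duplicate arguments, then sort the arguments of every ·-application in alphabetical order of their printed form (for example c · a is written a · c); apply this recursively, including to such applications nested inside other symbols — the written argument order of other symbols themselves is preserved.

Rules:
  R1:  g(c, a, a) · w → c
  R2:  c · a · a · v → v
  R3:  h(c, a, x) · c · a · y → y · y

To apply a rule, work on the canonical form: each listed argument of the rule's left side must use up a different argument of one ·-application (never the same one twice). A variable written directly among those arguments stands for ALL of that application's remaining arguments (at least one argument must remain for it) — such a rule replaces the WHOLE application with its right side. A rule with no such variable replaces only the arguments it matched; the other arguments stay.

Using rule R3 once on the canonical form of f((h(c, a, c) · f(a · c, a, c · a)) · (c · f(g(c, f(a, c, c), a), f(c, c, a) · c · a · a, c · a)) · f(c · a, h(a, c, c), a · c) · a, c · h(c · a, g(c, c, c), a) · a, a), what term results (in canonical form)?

Canonical form:  f(a · c · f(a · c, a, a · c) · f(a · c, h(a, c, c), a · c) · f(g(c, f(a, c, c), a), a · c · f(c, c, a), a · c) · h(c, a, c), a · c · h(a · c, g(c, c, c), a), a)
Match R3:  consume a, c, h(c, a, c);  x := c, y := f(a · c, a, a · c) · f(a · c, h(a, c, c), a · c) · f(g(c, f(a, c, c), a), a · c · f(c, c, a), a · c)
Every leftover argument binds to the variable; the entire application is replaced.
Giving:  f(f(a · c, a, a · c) · f(a · c, h(a, c, c), a · c) · f(g(c, f(a, c, c), a), a · c · f(c, c, a), a · c), a · c · h(a · c, g(c, c, c), a), a)

Answer: f(f(a · c, a, a · c) · f(a · c, h(a, c, c), a · c) · f(g(c, f(a, c, c), a), a · c · f(c, c, a), a · c), a · c · h(a · c, g(c, c, c), a), a)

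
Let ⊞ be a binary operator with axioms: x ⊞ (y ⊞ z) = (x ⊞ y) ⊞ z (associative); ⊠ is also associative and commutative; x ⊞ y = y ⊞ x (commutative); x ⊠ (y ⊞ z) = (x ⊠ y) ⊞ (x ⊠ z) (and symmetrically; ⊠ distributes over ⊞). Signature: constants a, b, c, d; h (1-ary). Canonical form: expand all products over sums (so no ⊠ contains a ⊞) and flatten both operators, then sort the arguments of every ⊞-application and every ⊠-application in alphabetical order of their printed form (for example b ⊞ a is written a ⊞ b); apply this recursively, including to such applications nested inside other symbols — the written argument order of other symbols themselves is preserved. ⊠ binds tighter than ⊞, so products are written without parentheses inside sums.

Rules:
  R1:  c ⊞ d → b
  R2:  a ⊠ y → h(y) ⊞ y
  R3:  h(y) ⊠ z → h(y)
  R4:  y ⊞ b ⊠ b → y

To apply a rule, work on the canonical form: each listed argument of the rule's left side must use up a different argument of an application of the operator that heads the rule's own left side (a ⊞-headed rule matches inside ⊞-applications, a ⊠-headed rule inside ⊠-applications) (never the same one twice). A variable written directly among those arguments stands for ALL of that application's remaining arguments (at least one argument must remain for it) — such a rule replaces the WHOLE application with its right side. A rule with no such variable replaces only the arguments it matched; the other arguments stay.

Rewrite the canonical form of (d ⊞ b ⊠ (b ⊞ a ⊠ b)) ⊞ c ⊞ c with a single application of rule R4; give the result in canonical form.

Canonical form:  a ⊠ b ⊠ b ⊞ b ⊠ b ⊞ c ⊞ c ⊞ d
Match R4:  consume b ⊠ b;  y := a ⊠ b ⊠ b ⊞ c ⊞ c ⊞ d
The variable takes the whole remainder — replace the entire application.
New term:  a ⊠ b ⊠ b ⊞ c ⊞ c ⊞ d

Answer: a ⊠ b ⊠ b ⊞ c ⊞ c ⊞ d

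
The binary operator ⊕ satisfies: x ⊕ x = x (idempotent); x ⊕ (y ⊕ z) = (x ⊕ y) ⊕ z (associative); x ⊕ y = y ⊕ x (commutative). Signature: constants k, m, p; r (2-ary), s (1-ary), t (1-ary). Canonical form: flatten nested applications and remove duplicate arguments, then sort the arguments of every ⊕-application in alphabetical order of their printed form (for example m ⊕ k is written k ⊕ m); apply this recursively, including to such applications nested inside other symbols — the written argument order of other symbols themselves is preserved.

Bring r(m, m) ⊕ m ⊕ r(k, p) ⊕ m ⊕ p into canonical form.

Drop duplicates:  drop duplicate m
Sort:  m ⊕ p ⊕ r(k, p) ⊕ r(m, m)

Answer: m ⊕ p ⊕ r(k, p) ⊕ r(m, m)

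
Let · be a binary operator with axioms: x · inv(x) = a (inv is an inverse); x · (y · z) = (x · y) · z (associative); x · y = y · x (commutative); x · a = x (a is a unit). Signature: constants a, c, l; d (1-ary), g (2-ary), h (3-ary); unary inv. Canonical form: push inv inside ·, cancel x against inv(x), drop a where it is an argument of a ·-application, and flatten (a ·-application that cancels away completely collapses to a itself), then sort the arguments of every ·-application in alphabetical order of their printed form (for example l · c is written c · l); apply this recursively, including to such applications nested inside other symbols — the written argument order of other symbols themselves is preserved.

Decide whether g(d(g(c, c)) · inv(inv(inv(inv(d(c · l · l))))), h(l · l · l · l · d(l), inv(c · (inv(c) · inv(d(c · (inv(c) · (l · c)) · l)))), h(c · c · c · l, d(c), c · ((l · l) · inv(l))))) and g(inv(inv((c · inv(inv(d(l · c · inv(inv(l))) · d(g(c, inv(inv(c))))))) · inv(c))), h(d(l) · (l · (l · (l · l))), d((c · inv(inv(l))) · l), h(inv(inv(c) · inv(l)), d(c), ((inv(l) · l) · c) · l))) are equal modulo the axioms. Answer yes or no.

Left:  g(d(g(c, c)) · inv(inv(inv(inv(d(c · l · l))))), h(l · l · l · l · d(l), inv(c · (inv(c) · inv(d(c · (inv(c) · (l · c)) · l)))), h(c · c · c · l, d(c), c · ((l · l) · inv(l)))))
  Focus inside:  c · (inv(c) · inv(d(c · (inv(c) · (l · c)) · l)))
  Cancel inverse pairs:  c cancels
  Collect:  inv(d(c · l · l))
  Rebuild:  g(d(c · l · l) · d(g(c, c)), h(d(l) · l · l · l · l, d(c · l · l), h(c · c · c · l, d(c), c · l)))
Right:  g(inv(inv((c · inv(inv(d(l · c · inv(inv(l))) · d(g(c, inv(inv(c))))))) · inv(c))), h(d(l) · (l · (l · (l · l))), d((c · inv(inv(l))) · l), h(inv(inv(c) · inv(l)), d(c), ((inv(l) · l) · c) · l)))
  Descend into:  (c · inv(inv(d(l · c · inv(inv(l))) · d(g(c, inv(inv(c))))))) · inv(c)
  Push inv inside:  distribute inv over · and collapse double inv
  Inverses cancel:  c cancels
  Collect:  d(c · l · l) · d(g(c, c))
  Rebuild:  g(d(c · l · l) · d(g(c, c)), h(d(l) · l · l · l · l, d(c · l · l), h(c · l, d(c), c · l)))

Answer: no — g(d(c · l · l) · d(g(c, c)), h(d(l) · l · l · l · l, d(c · l · l), h(c · c · c · l, d(c), c · l))) vs g(d(c · l · l) · d(g(c, c)), h(d(l) · l · l · l · l, d(c · l · l), h(c · l, d(c), c · l)))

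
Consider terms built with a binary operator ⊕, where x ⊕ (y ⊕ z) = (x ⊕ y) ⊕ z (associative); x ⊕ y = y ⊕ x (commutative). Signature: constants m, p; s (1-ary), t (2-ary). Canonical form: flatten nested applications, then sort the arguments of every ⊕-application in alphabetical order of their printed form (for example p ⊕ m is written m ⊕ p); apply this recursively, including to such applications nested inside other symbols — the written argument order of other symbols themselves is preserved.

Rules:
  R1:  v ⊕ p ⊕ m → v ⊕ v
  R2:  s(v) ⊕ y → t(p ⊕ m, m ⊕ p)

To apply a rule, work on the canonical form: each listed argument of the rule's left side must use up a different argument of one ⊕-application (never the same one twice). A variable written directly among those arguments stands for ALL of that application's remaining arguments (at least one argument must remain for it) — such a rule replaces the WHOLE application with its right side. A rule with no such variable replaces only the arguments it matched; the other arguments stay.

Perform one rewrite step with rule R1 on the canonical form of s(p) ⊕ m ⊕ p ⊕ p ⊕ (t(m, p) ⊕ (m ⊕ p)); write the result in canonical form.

Answer: m ⊕ m ⊕ p ⊕ p ⊕ p ⊕ p ⊕ s(p) ⊕ s(p) ⊕ t(m, p) ⊕ t(m, p)

Derivation:
Canonical form:  m ⊕ m ⊕ p ⊕ p ⊕ p ⊕ s(p) ⊕ t(m, p)
R1 matches:  uses m, p;  v := m ⊕ p ⊕ p ⊕ s(p) ⊕ t(m, p)
The variable takes the whole remainder — replace the entire application.
Result:  m ⊕ m ⊕ p ⊕ p ⊕ p ⊕ p ⊕ s(p) ⊕ s(p) ⊕ t(m, p) ⊕ t(m, p)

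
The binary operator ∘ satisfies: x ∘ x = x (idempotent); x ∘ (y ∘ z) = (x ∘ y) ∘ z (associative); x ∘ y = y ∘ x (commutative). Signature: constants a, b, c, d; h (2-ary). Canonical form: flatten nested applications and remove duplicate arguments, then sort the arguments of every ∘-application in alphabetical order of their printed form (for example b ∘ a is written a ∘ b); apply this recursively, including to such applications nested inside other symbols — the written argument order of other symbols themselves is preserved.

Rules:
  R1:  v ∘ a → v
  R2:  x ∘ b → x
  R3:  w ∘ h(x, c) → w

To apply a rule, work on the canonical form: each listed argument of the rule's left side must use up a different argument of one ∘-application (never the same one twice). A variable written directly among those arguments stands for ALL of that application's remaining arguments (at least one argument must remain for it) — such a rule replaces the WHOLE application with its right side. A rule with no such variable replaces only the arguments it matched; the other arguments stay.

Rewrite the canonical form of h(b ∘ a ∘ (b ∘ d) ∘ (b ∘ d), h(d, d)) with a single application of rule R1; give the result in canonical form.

Answer: h(b ∘ d, h(d, d))

Derivation:
Canonical form:  h(a ∘ b ∘ d, h(d, d))
Apply R1:  consuming a;  v := b ∘ d
The extension variable absorbs all remaining arguments, so the whole application is rewritten.
Result:  h(b ∘ d, h(d, d))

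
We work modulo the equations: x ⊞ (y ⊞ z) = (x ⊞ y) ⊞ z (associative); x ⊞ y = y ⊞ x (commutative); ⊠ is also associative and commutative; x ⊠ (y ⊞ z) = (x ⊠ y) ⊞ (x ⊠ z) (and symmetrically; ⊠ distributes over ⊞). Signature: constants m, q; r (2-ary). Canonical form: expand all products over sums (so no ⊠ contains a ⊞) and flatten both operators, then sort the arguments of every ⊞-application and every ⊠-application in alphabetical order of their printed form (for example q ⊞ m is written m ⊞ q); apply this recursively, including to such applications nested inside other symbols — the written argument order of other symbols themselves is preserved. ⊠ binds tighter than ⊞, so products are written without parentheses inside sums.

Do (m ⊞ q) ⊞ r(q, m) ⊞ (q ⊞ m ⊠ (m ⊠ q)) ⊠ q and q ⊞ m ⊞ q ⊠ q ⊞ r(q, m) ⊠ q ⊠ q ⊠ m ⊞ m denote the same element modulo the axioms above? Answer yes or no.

Answer: no — m ⊞ m ⊠ m ⊠ q ⊠ q ⊞ q ⊞ q ⊠ q ⊞ r(q, m) vs m ⊞ m ⊞ m ⊠ q ⊠ q ⊠ r(q, m) ⊞ q ⊞ q ⊠ q

Derivation:
Left:  (m ⊞ q) ⊞ r(q, m) ⊞ (q ⊞ m ⊠ (m ⊠ q)) ⊠ q
  Distribute:  m ⊞ q ⊞ r(q, m) ⊞ q ⊠ q ⊞ m ⊠ m ⊠ q ⊠ q
  Order the arguments:  m ⊞ m ⊠ m ⊠ q ⊠ q ⊞ q ⊞ q ⊠ q ⊞ r(q, m)
Right:  q ⊞ m ⊞ q ⊠ q ⊞ r(q, m) ⊠ q ⊠ q ⊠ m ⊞ m
  Flatten:  q ⊞ m ⊞ q ⊠ q ⊞ m ⊠ q ⊠ q ⊠ r(q, m) ⊞ m
  Order the arguments:  m ⊞ m ⊞ m ⊠ q ⊠ q ⊠ r(q, m) ⊞ q ⊞ q ⊠ q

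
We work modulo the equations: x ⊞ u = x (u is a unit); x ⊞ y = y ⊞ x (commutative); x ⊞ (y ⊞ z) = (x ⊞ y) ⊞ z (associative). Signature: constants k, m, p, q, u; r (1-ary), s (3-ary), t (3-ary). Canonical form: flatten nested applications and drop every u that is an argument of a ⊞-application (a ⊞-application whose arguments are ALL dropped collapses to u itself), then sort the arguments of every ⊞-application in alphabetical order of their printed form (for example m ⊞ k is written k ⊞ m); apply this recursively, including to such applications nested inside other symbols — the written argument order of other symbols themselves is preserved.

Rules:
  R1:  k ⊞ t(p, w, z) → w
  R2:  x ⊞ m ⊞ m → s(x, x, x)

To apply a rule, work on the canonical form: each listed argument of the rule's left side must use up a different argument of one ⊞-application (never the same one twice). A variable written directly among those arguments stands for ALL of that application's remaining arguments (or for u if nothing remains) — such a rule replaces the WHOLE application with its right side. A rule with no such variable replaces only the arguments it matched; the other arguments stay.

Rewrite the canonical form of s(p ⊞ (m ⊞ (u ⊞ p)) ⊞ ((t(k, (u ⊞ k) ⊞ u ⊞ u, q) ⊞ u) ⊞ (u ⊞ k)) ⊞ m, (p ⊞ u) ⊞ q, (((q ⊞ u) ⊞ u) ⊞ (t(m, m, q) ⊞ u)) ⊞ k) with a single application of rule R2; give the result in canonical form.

Canonical form:  s(k ⊞ m ⊞ m ⊞ p ⊞ p ⊞ t(k, k, q), p ⊞ q, k ⊞ q ⊞ t(m, m, q))
Match R2:  consume m, m;  x := k ⊞ p ⊞ p ⊞ t(k, k, q)
The variable takes the whole remainder — replace the entire application.
New term:  s(s(k ⊞ p ⊞ p ⊞ t(k, k, q), k ⊞ p ⊞ p ⊞ t(k, k, q), k ⊞ p ⊞ p ⊞ t(k, k, q)), p ⊞ q, k ⊞ q ⊞ t(m, m, q))

Answer: s(s(k ⊞ p ⊞ p ⊞ t(k, k, q), k ⊞ p ⊞ p ⊞ t(k, k, q), k ⊞ p ⊞ p ⊞ t(k, k, q)), p ⊞ q, k ⊞ q ⊞ t(m, m, q))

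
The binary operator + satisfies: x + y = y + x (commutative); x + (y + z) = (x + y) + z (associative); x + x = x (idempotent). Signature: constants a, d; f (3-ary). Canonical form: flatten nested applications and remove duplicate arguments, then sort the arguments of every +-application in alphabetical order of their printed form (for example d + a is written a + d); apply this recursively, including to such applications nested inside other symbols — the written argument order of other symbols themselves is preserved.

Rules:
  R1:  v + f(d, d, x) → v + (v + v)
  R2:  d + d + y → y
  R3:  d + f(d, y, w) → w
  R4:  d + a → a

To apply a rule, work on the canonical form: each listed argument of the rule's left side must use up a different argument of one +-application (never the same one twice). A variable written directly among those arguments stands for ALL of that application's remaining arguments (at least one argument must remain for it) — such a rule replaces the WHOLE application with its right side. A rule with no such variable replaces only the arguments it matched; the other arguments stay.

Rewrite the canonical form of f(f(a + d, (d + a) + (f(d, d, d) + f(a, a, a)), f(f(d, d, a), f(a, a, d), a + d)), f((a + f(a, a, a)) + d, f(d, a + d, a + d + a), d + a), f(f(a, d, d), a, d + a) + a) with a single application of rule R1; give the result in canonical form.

Canonical form:  f(f(a + d, a + d + f(a, a, a) + f(d, d, d), f(f(d, d, a), f(a, a, d), a + d)), f(a + d + f(a, a, a), f(d, a + d, a + d), a + d), a + f(f(a, d, d), a, a + d))
Match R1:  consume f(d, d, d);  v := a + d + f(a, a, a), x := d
The variable takes the whole remainder — replace the entire application.
New term:  f(f(a + d, a + d + f(a, a, a), f(f(d, d, a), f(a, a, d), a + d)), f(a + d + f(a, a, a), f(d, a + d, a + d), a + d), a + f(f(a, d, d), a, a + d))

Answer: f(f(a + d, a + d + f(a, a, a), f(f(d, d, a), f(a, a, d), a + d)), f(a + d + f(a, a, a), f(d, a + d, a + d), a + d), a + f(f(a, d, d), a, a + d))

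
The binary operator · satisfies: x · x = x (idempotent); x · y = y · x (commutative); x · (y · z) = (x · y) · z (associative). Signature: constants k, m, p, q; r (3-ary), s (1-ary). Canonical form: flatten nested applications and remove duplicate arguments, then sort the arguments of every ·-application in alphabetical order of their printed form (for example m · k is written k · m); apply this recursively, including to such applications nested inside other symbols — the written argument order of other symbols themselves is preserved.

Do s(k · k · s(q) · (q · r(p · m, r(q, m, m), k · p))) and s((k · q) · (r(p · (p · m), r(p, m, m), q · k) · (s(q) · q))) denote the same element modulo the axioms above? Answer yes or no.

Left:  s(k · k · s(q) · (q · r(p · m, r(q, m, m), k · p)))
  Focus inside:  k · k · s(q) · (q · r(p · m, r(q, m, m), k · p))
  Merge nested applications:  k · k · s(q) · q · r(p · m, r(q, m, m), k · p)
  Canonicalize subterm:  r(p · m, r(q, m, m), k · p)  →  r(m · p, r(q, m, m), k · p)
  Deduplicate:  drop duplicate k
  Order the arguments:  k · q · r(m · p, r(q, m, m), k · p) · s(q)
  Reassemble:  s(k · q · r(m · p, r(q, m, m), k · p) · s(q))
Right:  s((k · q) · (r(p · (p · m), r(p, m, m), q · k) · (s(q) · q)))
  Work inside:  (k · q) · (r(p · (p · m), r(p, m, m), q · k) · (s(q) · q))
  Merge nested applications:  k · q · r(p · (p · m), r(p, m, m), q · k) · s(q) · q
  Simplify inside:  r(p · (p · m), r(p, m, m), q · k)  →  r(m · p, r(p, m, m), k · q)
  Deduplicate:  drop duplicate q
  Sort arguments:  k · q · r(m · p, r(p, m, m), k · q) · s(q)
  Reassemble:  s(k · q · r(m · p, r(p, m, m), k · q) · s(q))

Answer: no — s(k · q · r(m · p, r(q, m, m), k · p) · s(q)) vs s(k · q · r(m · p, r(p, m, m), k · q) · s(q))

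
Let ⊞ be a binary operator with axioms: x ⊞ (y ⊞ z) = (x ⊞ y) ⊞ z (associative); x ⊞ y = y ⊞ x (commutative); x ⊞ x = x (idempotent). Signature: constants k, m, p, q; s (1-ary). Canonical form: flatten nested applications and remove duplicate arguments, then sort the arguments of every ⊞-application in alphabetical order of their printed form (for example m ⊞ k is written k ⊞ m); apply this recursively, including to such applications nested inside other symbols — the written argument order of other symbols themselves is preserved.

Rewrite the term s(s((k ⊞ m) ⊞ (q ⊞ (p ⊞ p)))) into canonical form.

Work inside:  (k ⊞ m) ⊞ (q ⊞ (p ⊞ p))
Flatten:  k ⊞ m ⊞ q ⊞ p ⊞ p
Deduplicate:  drop duplicate p
Sort arguments:  k ⊞ m ⊞ p ⊞ q
Rebuild:  s(s(k ⊞ m ⊞ p ⊞ q))

Answer: s(s(k ⊞ m ⊞ p ⊞ q))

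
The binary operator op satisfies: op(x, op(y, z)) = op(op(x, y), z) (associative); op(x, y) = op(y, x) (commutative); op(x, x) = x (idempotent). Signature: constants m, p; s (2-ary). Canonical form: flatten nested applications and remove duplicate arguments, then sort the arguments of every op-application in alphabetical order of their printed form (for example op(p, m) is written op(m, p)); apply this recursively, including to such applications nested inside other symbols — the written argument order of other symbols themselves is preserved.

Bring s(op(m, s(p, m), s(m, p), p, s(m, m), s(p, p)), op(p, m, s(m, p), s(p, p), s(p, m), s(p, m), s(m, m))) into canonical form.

Answer: s(op(m, p, s(m, m), s(m, p), s(p, m), s(p, p)), op(m, p, s(m, m), s(m, p), s(p, m), s(p, p)))

Derivation:
Focus inside:  op(p, m, s(m, p), s(p, p), s(p, m), s(p, m), s(m, m))
Drop duplicates:  drop duplicate s(p, m)
Order the arguments:  op(m, p, s(m, m), s(m, p), s(p, m), s(p, p))
Reassemble:  s(op(m, p, s(m, m), s(m, p), s(p, m), s(p, p)), op(m, p, s(m, m), s(m, p), s(p, m), s(p, p)))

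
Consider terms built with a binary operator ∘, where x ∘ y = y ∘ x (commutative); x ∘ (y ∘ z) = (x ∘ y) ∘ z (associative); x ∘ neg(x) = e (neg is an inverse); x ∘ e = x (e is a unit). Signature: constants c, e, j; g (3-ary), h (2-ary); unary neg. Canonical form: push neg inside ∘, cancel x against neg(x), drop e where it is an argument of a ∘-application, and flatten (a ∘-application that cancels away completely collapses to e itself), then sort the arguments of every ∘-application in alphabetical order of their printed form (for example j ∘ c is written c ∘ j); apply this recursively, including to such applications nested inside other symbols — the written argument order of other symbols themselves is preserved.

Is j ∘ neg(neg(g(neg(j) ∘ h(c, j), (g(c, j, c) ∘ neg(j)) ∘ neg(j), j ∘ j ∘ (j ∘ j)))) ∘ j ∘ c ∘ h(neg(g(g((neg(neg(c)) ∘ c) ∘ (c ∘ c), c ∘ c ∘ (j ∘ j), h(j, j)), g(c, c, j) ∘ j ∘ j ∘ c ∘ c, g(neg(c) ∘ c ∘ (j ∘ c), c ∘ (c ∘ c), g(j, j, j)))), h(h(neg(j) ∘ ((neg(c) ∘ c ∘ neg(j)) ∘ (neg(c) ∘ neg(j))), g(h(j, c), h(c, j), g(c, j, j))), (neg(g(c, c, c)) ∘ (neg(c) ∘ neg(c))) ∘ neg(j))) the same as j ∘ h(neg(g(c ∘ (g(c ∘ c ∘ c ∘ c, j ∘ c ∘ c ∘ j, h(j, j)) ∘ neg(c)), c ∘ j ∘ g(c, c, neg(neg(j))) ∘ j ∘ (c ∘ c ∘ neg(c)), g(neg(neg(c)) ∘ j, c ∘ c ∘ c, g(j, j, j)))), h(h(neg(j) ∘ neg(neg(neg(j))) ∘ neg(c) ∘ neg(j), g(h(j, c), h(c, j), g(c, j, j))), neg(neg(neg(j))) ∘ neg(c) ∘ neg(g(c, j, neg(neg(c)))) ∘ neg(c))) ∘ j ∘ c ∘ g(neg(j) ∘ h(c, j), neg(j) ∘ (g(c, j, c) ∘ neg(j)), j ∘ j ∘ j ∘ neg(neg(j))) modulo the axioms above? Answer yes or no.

Answer: no — c ∘ g(h(c, j) ∘ neg(j), g(c, j, c) ∘ neg(j) ∘ neg(j), j ∘ j ∘ j ∘ j) ∘ h(neg(g(g(c ∘ c ∘ c ∘ c, c ∘ c ∘ j ∘ j, h(j, j)), c ∘ c ∘ g(c, c, j) ∘ j ∘ j, g(c ∘ j, c ∘ c ∘ c, g(j, j, j)))), h(h(neg(c) ∘ neg(j) ∘ neg(j) ∘ neg(j), g(h(j, c), h(c, j), g(c, j, j))), neg(c) ∘ neg(c) ∘ neg(g(c, c, c)) ∘ neg(j))) ∘ j ∘ j vs c ∘ g(h(c, j) ∘ neg(j), g(c, j, c) ∘ neg(j) ∘ neg(j), j ∘ j ∘ j ∘ j) ∘ h(neg(g(g(c ∘ c ∘ c ∘ c, c ∘ c ∘ j ∘ j, h(j, j)), c ∘ c ∘ g(c, c, j) ∘ j ∘ j, g(c ∘ j, c ∘ c ∘ c, g(j, j, j)))), h(h(neg(c) ∘ neg(j) ∘ neg(j) ∘ neg(j), g(h(j, c), h(c, j), g(c, j, j))), neg(c) ∘ neg(c) ∘ neg(g(c, j, c)) ∘ neg(j))) ∘ j ∘ j

Derivation:
Left:  j ∘ neg(neg(g(neg(j) ∘ h(c, j), (g(c, j, c) ∘ neg(j)) ∘ neg(j), j ∘ j ∘ (j ∘ j)))) ∘ j ∘ c ∘ h(neg(g(g((neg(neg(c)) ∘ c) ∘ (c ∘ c), c ∘ c ∘ (j ∘ j), h(j, j)), g(c, c, j) ∘ j ∘ j ∘ c ∘ c, g(neg(c) ∘ c ∘ (j ∘ c), c ∘ (c ∘ c), g(j, j, j)))), h(h(neg(j) ∘ ((neg(c) ∘ c ∘ neg(j)) ∘ (neg(c) ∘ neg(j))), g(h(j, c), h(c, j), g(c, j, j))), (neg(g(c, c, c)) ∘ (neg(c) ∘ neg(c))) ∘ neg(j)))
  Push neg inside:  distribute neg over ∘ and collapse double neg
  Collect:  j ∘ j ∘ g(h(c, j) ∘ neg(j), g(c, j, c) ∘ neg(j) ∘ neg(j), j ∘ j ∘ j ∘ j) ∘ c ∘ h(neg(g(g(c ∘ c ∘ c ∘ c, c ∘ c ∘ j ∘ j, h(j, j)), c ∘ c ∘ g(c, c, j) ∘ j ∘ j, g(c ∘ j, c ∘ c ∘ c, g(j, j, j)))), h(h(neg(c) ∘ neg(j) ∘ neg(j) ∘ neg(j), g(h(j, c), h(c, j), g(c, j, j))), neg(c) ∘ neg(c) ∘ neg(g(c, c, c)) ∘ neg(j)))
  Order the arguments:  c ∘ g(h(c, j) ∘ neg(j), g(c, j, c) ∘ neg(j) ∘ neg(j), j ∘ j ∘ j ∘ j) ∘ h(neg(g(g(c ∘ c ∘ c ∘ c, c ∘ c ∘ j ∘ j, h(j, j)), c ∘ c ∘ g(c, c, j) ∘ j ∘ j, g(c ∘ j, c ∘ c ∘ c, g(j, j, j)))), h(h(neg(c) ∘ neg(j) ∘ neg(j) ∘ neg(j), g(h(j, c), h(c, j), g(c, j, j))), neg(c) ∘ neg(c) ∘ neg(g(c, c, c)) ∘ neg(j))) ∘ j ∘ j
Right:  j ∘ h(neg(g(c ∘ (g(c ∘ c ∘ c ∘ c, j ∘ c ∘ c ∘ j, h(j, j)) ∘ neg(c)), c ∘ j ∘ g(c, c, neg(neg(j))) ∘ j ∘ (c ∘ c ∘ neg(c)), g(neg(neg(c)) ∘ j, c ∘ c ∘ c, g(j, j, j)))), h(h(neg(j) ∘ neg(neg(neg(j))) ∘ neg(c) ∘ neg(j), g(h(j, c), h(c, j), g(c, j, j))), neg(neg(neg(j))) ∘ neg(c) ∘ neg(g(c, j, neg(neg(c)))) ∘ neg(c))) ∘ j ∘ c ∘ g(neg(j) ∘ h(c, j), neg(j) ∘ (g(c, j, c) ∘ neg(j)), j ∘ j ∘ j ∘ neg(neg(j)))
  Push neg inside:  distribute neg over ∘ and collapse double neg
  Collect:  j ∘ j ∘ h(neg(g(g(c ∘ c ∘ c ∘ c, c ∘ c ∘ j ∘ j, h(j, j)), c ∘ c ∘ g(c, c, j) ∘ j ∘ j, g(c ∘ j, c ∘ c ∘ c, g(j, j, j)))), h(h(neg(c) ∘ neg(j) ∘ neg(j) ∘ neg(j), g(h(j, c), h(c, j), g(c, j, j))), neg(c) ∘ neg(c) ∘ neg(g(c, j, c)) ∘ neg(j))) ∘ c ∘ g(h(c, j) ∘ neg(j), g(c, j, c) ∘ neg(j) ∘ neg(j), j ∘ j ∘ j ∘ j)
  Sort arguments:  c ∘ g(h(c, j) ∘ neg(j), g(c, j, c) ∘ neg(j) ∘ neg(j), j ∘ j ∘ j ∘ j) ∘ h(neg(g(g(c ∘ c ∘ c ∘ c, c ∘ c ∘ j ∘ j, h(j, j)), c ∘ c ∘ g(c, c, j) ∘ j ∘ j, g(c ∘ j, c ∘ c ∘ c, g(j, j, j)))), h(h(neg(c) ∘ neg(j) ∘ neg(j) ∘ neg(j), g(h(j, c), h(c, j), g(c, j, j))), neg(c) ∘ neg(c) ∘ neg(g(c, j, c)) ∘ neg(j))) ∘ j ∘ j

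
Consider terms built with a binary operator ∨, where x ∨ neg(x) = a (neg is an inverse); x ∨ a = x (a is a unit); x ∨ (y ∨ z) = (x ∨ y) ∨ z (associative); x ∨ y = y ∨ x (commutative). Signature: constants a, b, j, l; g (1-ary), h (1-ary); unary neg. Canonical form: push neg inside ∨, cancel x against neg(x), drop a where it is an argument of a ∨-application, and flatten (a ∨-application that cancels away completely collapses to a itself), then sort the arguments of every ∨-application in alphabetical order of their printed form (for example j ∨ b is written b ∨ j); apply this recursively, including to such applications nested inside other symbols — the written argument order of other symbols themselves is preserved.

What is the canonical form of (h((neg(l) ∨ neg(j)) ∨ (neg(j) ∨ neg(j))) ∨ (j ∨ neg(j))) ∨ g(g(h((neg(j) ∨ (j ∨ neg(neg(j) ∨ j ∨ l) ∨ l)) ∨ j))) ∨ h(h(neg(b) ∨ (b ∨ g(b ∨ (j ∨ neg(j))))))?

Push neg inside:  distribute neg over ∨ and collapse double neg
Cancel inverse pairs:  j cancels
Combine occurrences:  h(neg(j) ∨ neg(j) ∨ neg(j) ∨ neg(l)) ∨ g(g(h(j))) ∨ h(h(g(b)))
Order the arguments:  g(g(h(j))) ∨ h(h(g(b))) ∨ h(neg(j) ∨ neg(j) ∨ neg(j) ∨ neg(l))

Answer: g(g(h(j))) ∨ h(h(g(b))) ∨ h(neg(j) ∨ neg(j) ∨ neg(j) ∨ neg(l))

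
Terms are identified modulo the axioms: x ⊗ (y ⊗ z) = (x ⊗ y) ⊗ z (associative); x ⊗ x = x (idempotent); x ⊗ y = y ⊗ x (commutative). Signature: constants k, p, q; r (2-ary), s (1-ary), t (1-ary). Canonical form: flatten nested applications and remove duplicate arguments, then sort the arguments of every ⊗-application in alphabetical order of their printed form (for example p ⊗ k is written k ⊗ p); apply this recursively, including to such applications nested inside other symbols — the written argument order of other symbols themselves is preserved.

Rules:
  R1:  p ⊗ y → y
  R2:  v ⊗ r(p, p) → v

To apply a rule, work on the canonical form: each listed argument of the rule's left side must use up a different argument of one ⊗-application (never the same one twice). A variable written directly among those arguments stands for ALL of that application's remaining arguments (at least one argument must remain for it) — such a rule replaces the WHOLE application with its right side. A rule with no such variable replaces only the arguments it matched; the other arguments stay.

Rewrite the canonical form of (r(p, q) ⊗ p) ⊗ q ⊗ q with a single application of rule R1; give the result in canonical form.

Canonical form:  p ⊗ q ⊗ r(p, q)
Match R1:  consume p;  y := q ⊗ r(p, q)
The variable takes the whole remainder — replace the entire application.
Giving:  q ⊗ r(p, q)

Answer: q ⊗ r(p, q)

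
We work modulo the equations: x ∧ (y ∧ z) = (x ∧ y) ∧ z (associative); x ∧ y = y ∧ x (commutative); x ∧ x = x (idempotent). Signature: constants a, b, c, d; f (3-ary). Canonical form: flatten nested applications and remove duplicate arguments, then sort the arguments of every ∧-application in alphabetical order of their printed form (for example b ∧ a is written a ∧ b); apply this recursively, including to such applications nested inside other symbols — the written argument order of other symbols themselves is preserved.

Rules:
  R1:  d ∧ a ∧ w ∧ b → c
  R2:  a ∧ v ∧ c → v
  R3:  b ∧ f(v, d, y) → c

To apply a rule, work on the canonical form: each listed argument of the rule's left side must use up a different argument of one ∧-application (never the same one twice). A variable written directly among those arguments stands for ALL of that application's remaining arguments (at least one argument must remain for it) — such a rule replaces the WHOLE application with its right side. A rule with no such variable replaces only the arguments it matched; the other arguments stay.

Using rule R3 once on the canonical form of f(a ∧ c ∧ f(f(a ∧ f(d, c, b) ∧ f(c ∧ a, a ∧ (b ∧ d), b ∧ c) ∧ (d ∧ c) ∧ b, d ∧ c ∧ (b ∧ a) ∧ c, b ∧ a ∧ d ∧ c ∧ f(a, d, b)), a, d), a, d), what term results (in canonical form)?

Canonical form:  f(a ∧ c ∧ f(f(a ∧ b ∧ c ∧ d ∧ f(a ∧ c, a ∧ b ∧ d, b ∧ c) ∧ f(d, c, b), a ∧ b ∧ c ∧ d, a ∧ b ∧ c ∧ d ∧ f(a, d, b)), a, d), a, d)
R3 matches:  uses b, f(a, d, b);  v := a, y := b
Giving:  f(a ∧ c ∧ f(f(a ∧ b ∧ c ∧ d ∧ f(a ∧ c, a ∧ b ∧ d, b ∧ c) ∧ f(d, c, b), a ∧ b ∧ c ∧ d, a ∧ c ∧ d), a, d), a, d)

Answer: f(a ∧ c ∧ f(f(a ∧ b ∧ c ∧ d ∧ f(a ∧ c, a ∧ b ∧ d, b ∧ c) ∧ f(d, c, b), a ∧ b ∧ c ∧ d, a ∧ c ∧ d), a, d), a, d)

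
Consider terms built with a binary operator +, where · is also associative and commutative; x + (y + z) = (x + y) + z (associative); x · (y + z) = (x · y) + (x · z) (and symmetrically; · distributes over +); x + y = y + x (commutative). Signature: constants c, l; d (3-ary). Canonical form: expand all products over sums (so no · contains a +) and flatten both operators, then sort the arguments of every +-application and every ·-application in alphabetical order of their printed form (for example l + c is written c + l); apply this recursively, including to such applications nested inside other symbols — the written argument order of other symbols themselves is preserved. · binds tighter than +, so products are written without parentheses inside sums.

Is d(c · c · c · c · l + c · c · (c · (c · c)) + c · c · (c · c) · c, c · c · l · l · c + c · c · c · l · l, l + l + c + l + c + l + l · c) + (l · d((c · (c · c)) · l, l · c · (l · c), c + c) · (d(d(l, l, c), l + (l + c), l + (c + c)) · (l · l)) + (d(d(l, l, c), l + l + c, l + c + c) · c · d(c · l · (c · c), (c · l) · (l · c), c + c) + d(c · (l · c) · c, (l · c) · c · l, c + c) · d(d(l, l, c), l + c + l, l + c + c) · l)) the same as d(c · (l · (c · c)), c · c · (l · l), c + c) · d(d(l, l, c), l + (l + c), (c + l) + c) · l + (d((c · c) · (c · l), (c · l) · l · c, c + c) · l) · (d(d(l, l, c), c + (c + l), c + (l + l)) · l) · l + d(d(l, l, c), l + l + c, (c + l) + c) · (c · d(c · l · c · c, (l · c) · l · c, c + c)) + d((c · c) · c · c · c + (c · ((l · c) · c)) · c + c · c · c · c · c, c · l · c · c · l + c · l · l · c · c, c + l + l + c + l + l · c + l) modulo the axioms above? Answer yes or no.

Left:  d(c · c · c · c · l + c · c · (c · (c · c)) + c · c · (c · c) · c, c · c · l · l · c + c · c · c · l · l, l + l + c + l + c + l + l · c) + (l · d((c · (c · c)) · l, l · c · (l · c), c + c) · (d(d(l, l, c), l + (l + c), l + (c + c)) · (l · l)) + (d(d(l, l, c), l + l + c, l + c + c) · c · d(c · l · (c · c), (c · l) · (l · c), c + c) + d(c · (l · c) · c, (l · c) · c · l, c + c) · d(d(l, l, c), l + c + l, l + c + c) · l))
  Merge nested applications:  d(c · c · c · c · c + c · c · c · c · c + c · c · c · c · l, c · c · c · l · l + c · c · c · l · l, c + c + c · l + l + l + l + l) + d(c · c · c · l, c · c · l · l, c + c) · d(d(l, l, c), c + l + l, c + c + l) · l · l · l + c · d(c · c · c · l, c · c · l · l, c + c) · d(d(l, l, c), c + l + l, c + c + l) + d(c · c · c · l, c · c · l · l, c + c) · d(d(l, l, c), c + l + l, c + c + l) · l
  Sort:  c · d(c · c · c · l, c · c · l · l, c + c) · d(d(l, l, c), c + l + l, c + c + l) + d(c · c · c · c · c + c · c · c · c · c + c · c · c · c · l, c · c · c · l · l + c · c · c · l · l, c + c + c · l + l + l + l + l) + d(c · c · c · l, c · c · l · l, c + c) · d(d(l, l, c), c + l + l, c + c + l) · l + d(c · c · c · l, c · c · l · l, c + c) · d(d(l, l, c), c + l + l, c + c + l) · l · l · l
Right:  d(c · (l · (c · c)), c · c · (l · l), c + c) · d(d(l, l, c), l + (l + c), (c + l) + c) · l + (d((c · c) · (c · l), (c · l) · l · c, c + c) · l) · (d(d(l, l, c), c + (c + l), c + (l + l)) · l) · l + d(d(l, l, c), l + l + c, (c + l) + c) · (c · d(c · l · c · c, (l · c) · l · c, c + c)) + d((c · c) · c · c · c + (c · ((l · c) · c)) · c + c · c · c · c · c, c · l · c · c · l + c · l · l · c · c, c + l + l + c + l + l · c + l)
  Un-nest:  d(c · c · c · l, c · c · l · l, c + c) · d(d(l, l, c), c + l + l, c + c + l) · l + d(c · c · c · l, c · c · l · l, c + c) · d(d(l, l, c), c + c + l, c + l + l) · l · l · l + c · d(c · c · c · l, c · c · l · l, c + c) · d(d(l, l, c), c + l + l, c + c + l) + d(c · c · c · c · c + c · c · c · c · c + c · c · c · c · l, c · c · c · l · l + c · c · c · l · l, c + c + c · l + l + l + l + l)
  Order the arguments:  c · d(c · c · c · l, c · c · l · l, c + c) · d(d(l, l, c), c + l + l, c + c + l) + d(c · c · c · c · c + c · c · c · c · c + c · c · c · c · l, c · c · c · l · l + c · c · c · l · l, c + c + c · l + l + l + l + l) + d(c · c · c · l, c · c · l · l, c + c) · d(d(l, l, c), c + c + l, c + l + l) · l · l · l + d(c · c · c · l, c · c · l · l, c + c) · d(d(l, l, c), c + l + l, c + c + l) · l

Answer: no — c · d(c · c · c · l, c · c · l · l, c + c) · d(d(l, l, c), c + l + l, c + c + l) + d(c · c · c · c · c + c · c · c · c · c + c · c · c · c · l, c · c · c · l · l + c · c · c · l · l, c + c + c · l + l + l + l + l) + d(c · c · c · l, c · c · l · l, c + c) · d(d(l, l, c), c + l + l, c + c + l) · l + d(c · c · c · l, c · c · l · l, c + c) · d(d(l, l, c), c + l + l, c + c + l) · l · l · l vs c · d(c · c · c · l, c · c · l · l, c + c) · d(d(l, l, c), c + l + l, c + c + l) + d(c · c · c · c · c + c · c · c · c · c + c · c · c · c · l, c · c · c · l · l + c · c · c · l · l, c + c + c · l + l + l + l + l) + d(c · c · c · l, c · c · l · l, c + c) · d(d(l, l, c), c + c + l, c + l + l) · l · l · l + d(c · c · c · l, c · c · l · l, c + c) · d(d(l, l, c), c + l + l, c + c + l) · l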